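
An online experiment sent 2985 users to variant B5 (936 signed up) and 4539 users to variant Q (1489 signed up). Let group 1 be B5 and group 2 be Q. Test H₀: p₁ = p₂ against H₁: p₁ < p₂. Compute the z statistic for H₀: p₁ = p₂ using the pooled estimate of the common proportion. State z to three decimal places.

p̂₁ = 936/2985 ≈ 0.31357, p̂₂ = 1489/4539 ≈ 0.32805.
Pooled p̂ = (936+1489)/(2985+4539) = 2425/7524 = 0.32230.
SE = √(0.218423 × 0.000555321) = 0.01101.
z = (0.31357 − 0.32805)/0.01101 = -0.01448/0.01101 = -1.315.
p-value = P(Z < -1.315) ≈ 0.0943.

z = -1.315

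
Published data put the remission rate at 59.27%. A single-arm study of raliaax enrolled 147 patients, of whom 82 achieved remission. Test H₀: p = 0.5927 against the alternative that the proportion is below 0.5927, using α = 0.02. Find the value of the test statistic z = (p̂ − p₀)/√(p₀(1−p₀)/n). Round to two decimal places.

z = -0.86

p̂ = 82/147 = 0.5578.
Under H₀, SE = √(0.5927·0.4073/147) = √(0.00164222) = 0.0405.
z = (0.5578 − 0.5927)/0.0405 = -0.0349/0.0405 = -0.86.
p-value = P(Z < -0.861) ≈ 0.1947; since p > α = 0.02, fail to reject H₀.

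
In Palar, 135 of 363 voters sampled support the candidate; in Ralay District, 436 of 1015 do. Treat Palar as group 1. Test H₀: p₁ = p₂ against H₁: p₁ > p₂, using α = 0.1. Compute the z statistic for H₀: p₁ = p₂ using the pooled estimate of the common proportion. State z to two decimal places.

z = -1.91

p̂₁ = 135/363 = 0.37190, p̂₂ = 436/1015 = 0.42956.
Pooled p̂ = (135+436)/(363+1015) = 571/1378 = 0.41437.
SE = √(0.242667 × 0.00374004) = 0.03013.
z = (0.37190 − 0.42956)/0.03013 = -0.05766/0.03013 = -1.91.
p-value = P(Z > -1.914) ≈ 0.9722; since p > α = 0.1, fail to reject H₀.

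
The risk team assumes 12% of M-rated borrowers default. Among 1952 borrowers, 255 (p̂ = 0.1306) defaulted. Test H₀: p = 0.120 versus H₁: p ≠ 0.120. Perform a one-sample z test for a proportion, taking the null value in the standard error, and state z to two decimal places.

p̂ = 255/1952 ≈ 0.13064.
SE = √(p₀(1−p₀)/n) = √(0.1056/1952) = 0.00736.
z = (0.13064 − 0.12)/0.00736 = 0.01064/0.00736 = 1.45.
Two-sided p-value ≈ 2·Φ(−1.446) = 0.1482.

z = 1.45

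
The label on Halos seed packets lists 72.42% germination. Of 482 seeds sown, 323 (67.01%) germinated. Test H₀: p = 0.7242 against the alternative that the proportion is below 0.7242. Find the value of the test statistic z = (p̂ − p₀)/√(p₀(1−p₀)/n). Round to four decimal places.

p̂ = 323/482 = 0.6701245.
SE = √(p₀(1−p₀)/n) = √(0.19973/482) = 0.0203565.
z = (0.6701245 − 0.7242)/0.0203565 = -0.0540755/0.0203565 = -2.6564.
p-value = P(Z < -2.656) ≈ 0.0039.

z = -2.6564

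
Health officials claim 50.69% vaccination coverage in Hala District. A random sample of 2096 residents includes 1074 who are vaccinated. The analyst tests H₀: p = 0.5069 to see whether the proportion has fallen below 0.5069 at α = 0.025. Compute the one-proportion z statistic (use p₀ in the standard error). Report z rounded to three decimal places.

p̂ = 1074/2096 = 0.51240.
SE = √(p₀(1−p₀)/n) = √(0.24995/2096) = 0.01092.
z = (0.51240 − 0.5069)/0.01092 = 0.00550/0.01092 = 0.504.
p-value = P(Z < 0.504) ≈ 0.6929; since p > α = 0.025, fail to reject H₀.

z = 0.504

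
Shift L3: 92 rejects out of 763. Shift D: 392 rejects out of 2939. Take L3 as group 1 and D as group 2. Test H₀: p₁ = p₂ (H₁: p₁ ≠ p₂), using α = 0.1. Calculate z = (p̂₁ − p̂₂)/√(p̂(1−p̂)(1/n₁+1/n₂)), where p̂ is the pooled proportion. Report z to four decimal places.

p̂₁ = 92/763 ≈ 0.1205767, p̂₂ = 392/2939 ≈ 0.1333787.
Pooled p̂ = (92+392)/(763+2939) = 484/3702 = 0.1307401.
SE = √(p̂(1−p̂)(1/n₁+1/n₂)) = √(0.1307401·0.8692599·0.00165087) = √(0.000187616) = 0.0136973.
z = (0.1205767 − 0.1333787)/0.0136973 = -0.0128020/0.0136973 = -0.9346.
Two-sided p-value ≈ 2·Φ(−0.935) = 0.3500. With α = 0.1, fail to reject H₀.

z = -0.9346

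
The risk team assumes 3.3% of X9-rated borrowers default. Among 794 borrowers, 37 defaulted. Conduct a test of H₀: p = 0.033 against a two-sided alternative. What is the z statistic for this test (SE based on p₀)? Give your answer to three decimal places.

p̂ = 37/794 ≈ 0.04660.
Under H₀, SE = √(0.033·0.967/794) = √(4.01902e-05) = 0.00634.
z = (0.04660 − 0.033)/0.00634 = 0.01360/0.00634 = 2.145.

z = 2.145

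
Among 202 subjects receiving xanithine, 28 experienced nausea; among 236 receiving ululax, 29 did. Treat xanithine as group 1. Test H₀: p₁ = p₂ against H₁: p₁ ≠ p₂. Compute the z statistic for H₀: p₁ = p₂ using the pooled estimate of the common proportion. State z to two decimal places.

p̂₁ = 28/202 = 0.1386, p̂₂ = 29/236 = 0.1229.
Pooled p̂ = (28+29)/(202+236) = 57/438 = 0.1301.
SE = √(0.113201 × 0.00918778) = 0.0323.
z = (0.1386 − 0.1229)/0.0323 = 0.0157/0.0323 = 0.49.

z = 0.49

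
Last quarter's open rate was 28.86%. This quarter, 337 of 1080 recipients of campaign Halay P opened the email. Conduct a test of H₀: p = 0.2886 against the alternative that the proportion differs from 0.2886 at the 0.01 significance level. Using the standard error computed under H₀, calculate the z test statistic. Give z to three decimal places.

z = 1.700

p̂ = 337/1080 = 0.31204.
Standard error under H₀: √(0.2886×0.7114/1080) = 0.01379.
z = (0.31204 − 0.2886)/0.01379 = 0.02344/0.01379 = 1.700.
p-value = 2·P(Z > 1.700) ≈ 0.0892. With α = 0.01, fail to reject H₀.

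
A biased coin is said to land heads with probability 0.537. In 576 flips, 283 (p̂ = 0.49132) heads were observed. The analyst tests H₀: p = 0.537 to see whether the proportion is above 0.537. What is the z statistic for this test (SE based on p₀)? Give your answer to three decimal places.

z = -2.199

p̂ = 283/576 ≈ 0.491319.
SE = √(p₀(1−p₀)/n) = √(0.24863/576) = 0.020776.
z = (0.491319 − 0.537)/0.020776 = -0.045681/0.020776 = -2.199.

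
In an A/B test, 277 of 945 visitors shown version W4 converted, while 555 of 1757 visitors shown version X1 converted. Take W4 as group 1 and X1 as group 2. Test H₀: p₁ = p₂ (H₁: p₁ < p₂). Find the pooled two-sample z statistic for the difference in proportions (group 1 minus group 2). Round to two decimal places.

z = -1.22

p̂₁ = 277/945 = 0.29312, p̂₂ = 555/1757 = 0.31588.
Pooled p̂ = (277+555)/(945+1757) = 832/2702 = 0.30792.
SE = √(0.213105 × 0.00162735) = 0.01862.
z = (0.29312 − 0.31588)/0.01862 = -0.02276/0.01862 = -1.22.
p-value = P(Z < -1.222) ≈ 0.1108.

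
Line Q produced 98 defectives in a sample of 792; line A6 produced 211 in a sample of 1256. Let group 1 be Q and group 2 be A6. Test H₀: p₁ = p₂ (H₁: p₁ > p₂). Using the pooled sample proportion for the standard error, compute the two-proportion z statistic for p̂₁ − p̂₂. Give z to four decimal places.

p̂₁ = 98/792 = 0.123737, p̂₂ = 211/1256 = 0.167994.
Pooled p̂ = (98+211)/(792+1256) = 309/2048 = 0.150879.
SE = √(0.128114 × 0.0020588) = 0.016241.
z = (0.123737 − 0.167994)/0.016241 = -0.044257/0.016241 = -2.7250.
p-value = P(Z > -2.725) ≈ 0.9968.

z = -2.7250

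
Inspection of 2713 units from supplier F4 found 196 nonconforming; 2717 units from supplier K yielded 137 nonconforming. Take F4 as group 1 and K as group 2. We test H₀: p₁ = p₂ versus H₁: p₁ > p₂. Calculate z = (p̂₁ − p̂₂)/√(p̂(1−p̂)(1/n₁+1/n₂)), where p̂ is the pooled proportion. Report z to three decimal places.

z = 3.351

p̂₁ = 196/2713 ≈ 0.072245, p̂₂ = 137/2717 ≈ 0.050423.
Pooled p̂ = (196+137)/(2713+2717) = 333/5430 = 0.061326.
SE = √(0.0575651 × 0.000736649) = 0.006512.
z = (0.072245 − 0.050423)/0.006512 = 0.021822/0.006512 = 3.351.
p-value = P(Z > 3.351) ≈ 0.0004.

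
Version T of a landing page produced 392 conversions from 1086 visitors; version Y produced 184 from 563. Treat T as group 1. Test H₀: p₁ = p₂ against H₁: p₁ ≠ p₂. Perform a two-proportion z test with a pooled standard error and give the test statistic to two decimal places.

p̂₁ = 392/1086 ≈ 0.3610, p̂₂ = 184/563 ≈ 0.3268.
Pooled p̂ = (392+184)/(1086+563) = 576/1649 = 0.3493.
SE = √(0.22729 × 0.00269701) = 0.0248.
z = (0.3610 − 0.3268)/0.0248 = 0.0342/0.0248 = 1.38.

z = 1.38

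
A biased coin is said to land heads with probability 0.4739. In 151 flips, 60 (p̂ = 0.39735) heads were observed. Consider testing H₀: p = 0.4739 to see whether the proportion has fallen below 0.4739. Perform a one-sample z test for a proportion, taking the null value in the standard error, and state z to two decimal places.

p̂ = 60/151 = 0.3974.
SE = √(p₀(1−p₀)/n) = √(0.24932/151) = 0.0406.
z = (0.3974 − 0.4739)/0.0406 = -0.0765/0.0406 = -1.88.

z = -1.88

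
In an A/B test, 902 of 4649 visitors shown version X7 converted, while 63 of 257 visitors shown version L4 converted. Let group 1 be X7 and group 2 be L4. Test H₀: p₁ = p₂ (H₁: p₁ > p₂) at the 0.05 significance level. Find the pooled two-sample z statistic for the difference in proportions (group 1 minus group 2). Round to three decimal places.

p̂₁ = 902/4649 ≈ 0.19402, p̂₂ = 63/257 ≈ 0.24514.
Pooled p̂ = (902+63)/(4649+257) = 965/4906 = 0.19670.
SE = √(p̂(1−p̂)(1/n₁+1/n₂)) = √(0.19670·0.80330·0.00410615) = √(0.000648804) = 0.02547.
z = (0.19402 − 0.24514)/0.02547 = -0.05112/0.02547 = -2.007.
p-value = P(Z > -2.007) ≈ 0.9776; since p > α = 0.05, fail to reject H₀.

z = -2.007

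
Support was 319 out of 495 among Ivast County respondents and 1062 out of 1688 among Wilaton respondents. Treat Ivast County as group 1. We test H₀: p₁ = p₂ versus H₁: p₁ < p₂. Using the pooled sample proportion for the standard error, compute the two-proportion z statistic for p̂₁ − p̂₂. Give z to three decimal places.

z = 0.621

p̂₁ = 319/495 ≈ 0.64444, p̂₂ = 1062/1688 ≈ 0.62915.
Pooled p̂ = (319+1062)/(495+1688) = 1381/2183 = 0.63262.
SE = √(0.232413 × 0.00261262) = 0.02464.
z = (0.64444 − 0.62915)/0.02464 = 0.01529/0.02464 = 0.621.
p-value = P(Z < 0.621) ≈ 0.7326.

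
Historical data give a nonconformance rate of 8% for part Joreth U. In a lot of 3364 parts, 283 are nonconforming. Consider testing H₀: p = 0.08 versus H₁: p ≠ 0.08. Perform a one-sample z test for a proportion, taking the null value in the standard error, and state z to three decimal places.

p̂ = 283/3364 ≈ 0.08413.
Standard error under H₀: √(0.08×0.92/3364) = 0.00468.
z = (0.08413 − 0.08)/0.00468 = 0.00413/0.00468 = 0.882.
Two-sided p-value ≈ 2·Φ(−0.882) = 0.3777.

z = 0.882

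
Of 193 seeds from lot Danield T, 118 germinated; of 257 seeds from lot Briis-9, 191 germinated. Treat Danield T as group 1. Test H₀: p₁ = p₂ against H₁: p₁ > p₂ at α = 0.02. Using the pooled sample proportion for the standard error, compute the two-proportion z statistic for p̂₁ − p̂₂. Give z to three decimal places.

z = -2.983

p̂₁ = 118/193 ≈ 0.61140, p̂₂ = 191/257 ≈ 0.74319.
Pooled p̂ = (118+191)/(193+257) = 309/450 = 0.68667.
SE = √(p̂(1−p̂)(1/n₁+1/n₂)) = √(0.68667·0.31333·0.0090724) = √(0.00195198) = 0.04418.
z = (0.61140 − 0.74319)/0.04418 = -0.13179/0.04418 = -2.983.
p-value = P(Z > -2.983) ≈ 0.9986; since p > α = 0.02, fail to reject H₀.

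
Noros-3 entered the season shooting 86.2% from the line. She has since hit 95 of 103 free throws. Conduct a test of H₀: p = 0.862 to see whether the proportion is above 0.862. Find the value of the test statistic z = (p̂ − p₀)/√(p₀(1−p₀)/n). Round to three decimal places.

p̂ = 95/103 = 0.92233.
Under H₀, SE = √(0.862·0.138/103) = √(0.00115491) = 0.03398.
z = (0.92233 − 0.862)/0.03398 = 0.06033/0.03398 = 1.775.

z = 1.775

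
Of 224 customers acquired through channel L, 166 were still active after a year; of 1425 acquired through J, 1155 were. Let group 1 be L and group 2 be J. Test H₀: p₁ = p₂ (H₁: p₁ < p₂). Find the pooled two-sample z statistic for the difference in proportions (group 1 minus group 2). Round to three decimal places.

p̂₁ = 166/224 ≈ 0.74107, p̂₂ = 1155/1425 ≈ 0.81053.
Pooled p̂ = (166+1155)/(224+1425) = 1321/1649 = 0.80109.
SE = √(0.159344 × 0.00516604) = 0.02869.
z = (0.74107 − 0.81053)/0.02869 = -0.06946/0.02869 = -2.421.
p-value = P(Z < -2.421) ≈ 0.0077.

z = -2.421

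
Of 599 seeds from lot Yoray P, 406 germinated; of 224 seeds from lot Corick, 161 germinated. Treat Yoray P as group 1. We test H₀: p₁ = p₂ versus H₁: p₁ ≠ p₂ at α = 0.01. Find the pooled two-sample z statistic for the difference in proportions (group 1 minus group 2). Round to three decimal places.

z = -1.130

p̂₁ = 406/599 ≈ 0.677796, p̂₂ = 161/224 ≈ 0.718750.
Pooled p̂ = (406+161)/(599+224) = 567/823 = 0.688943.
SE = √(0.214301 × 0.00613373) = 0.036256.
z = (0.677796 − 0.718750)/0.036256 = -0.040954/0.036256 = -1.130.
Two-sided p-value ≈ 2·Φ(−1.130) = 0.2587. With α = 0.01, fail to reject H₀.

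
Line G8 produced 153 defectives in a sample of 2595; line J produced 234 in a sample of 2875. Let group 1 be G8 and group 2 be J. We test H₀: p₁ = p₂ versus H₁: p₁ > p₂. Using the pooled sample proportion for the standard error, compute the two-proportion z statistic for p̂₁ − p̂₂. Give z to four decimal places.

p̂₁ = 153/2595 = 0.0589595, p̂₂ = 234/2875 = 0.0813913.
Pooled p̂ = (153+234)/(2595+2875) = 387/5470 = 0.0707495.
SE = √(p̂(1−p̂)(1/n₁+1/n₂)) = √(0.0707495·0.9292505·0.000733183) = √(4.82024e-05) = 0.0069428.
z = (0.0589595 − 0.0813913)/0.0069428 = -0.0224318/0.0069428 = -3.2309.
p-value = P(Z > -3.231) ≈ 0.9994.

z = -3.2309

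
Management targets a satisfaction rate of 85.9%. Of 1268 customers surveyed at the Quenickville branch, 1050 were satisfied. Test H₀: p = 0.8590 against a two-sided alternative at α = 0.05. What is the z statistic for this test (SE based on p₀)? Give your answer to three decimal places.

p̂ = 1050/1268 ≈ 0.828076.
SE = √(p₀(1−p₀)/n) = √(0.12112/1268) = 0.009773.
z = (0.828076 − 0.859)/0.009773 = -0.030924/0.009773 = -3.164.
Two-sided p-value ≈ 2·Φ(−3.164) = 0.0016, so at α = 0.05 we reject H₀.

z = -3.164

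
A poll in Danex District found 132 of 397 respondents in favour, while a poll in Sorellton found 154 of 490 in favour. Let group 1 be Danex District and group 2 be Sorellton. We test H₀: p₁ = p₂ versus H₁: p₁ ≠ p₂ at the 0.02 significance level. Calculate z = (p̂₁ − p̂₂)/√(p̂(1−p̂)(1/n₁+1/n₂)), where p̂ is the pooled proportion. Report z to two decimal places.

z = 0.58

p̂₁ = 132/397 ≈ 0.3325, p̂₂ = 154/490 ≈ 0.3143.
Pooled p̂ = (132+154)/(397+490) = 286/887 = 0.3224.
SE = √(p̂(1−p̂)(1/n₁+1/n₂)) = √(0.3224·0.6776·0.00455971) = √(0.000996163) = 0.0316.
z = (0.3325 − 0.3143)/0.0316 = 0.0182/0.0316 = 0.58.
p-value = 2·P(Z > 0.577) ≈ 0.5640, so at α = 0.02 we fail to reject H₀.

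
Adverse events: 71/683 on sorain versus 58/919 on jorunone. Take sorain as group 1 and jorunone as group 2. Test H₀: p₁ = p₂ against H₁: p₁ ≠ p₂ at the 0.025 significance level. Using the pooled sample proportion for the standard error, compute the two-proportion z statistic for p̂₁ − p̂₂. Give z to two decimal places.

p̂₁ = 71/683 = 0.10395, p̂₂ = 58/919 = 0.06311.
Pooled p̂ = (71+58)/(683+919) = 129/1602 = 0.08052.
SE = √(0.0740402 × 0.00255227) = 0.01375.
z = (0.10395 − 0.06311)/0.01375 = 0.04084/0.01375 = 2.97.
Two-sided p-value ≈ 2·Φ(−2.971) = 0.0030. With α = 0.025, reject H₀.

z = 2.97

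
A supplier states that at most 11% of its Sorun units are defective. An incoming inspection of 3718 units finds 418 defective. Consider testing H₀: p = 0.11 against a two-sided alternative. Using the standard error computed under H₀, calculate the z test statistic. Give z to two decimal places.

p̂ = 418/3718 = 0.1124.
SE = √(p₀(1−p₀)/n) = √(0.0979/3718) = 0.0051.
z = (0.1124 − 0.11)/0.0051 = 0.0024/0.0051 = 0.47.

z = 0.47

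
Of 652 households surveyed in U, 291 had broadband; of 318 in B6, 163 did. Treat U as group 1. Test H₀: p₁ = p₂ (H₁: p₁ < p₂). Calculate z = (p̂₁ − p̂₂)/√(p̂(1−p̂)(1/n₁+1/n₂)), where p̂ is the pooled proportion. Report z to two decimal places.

p̂₁ = 291/652 = 0.4463, p̂₂ = 163/318 = 0.5126.
Pooled p̂ = (291+163)/(652+318) = 454/970 = 0.4680.
SE = √(0.248979 × 0.0046784) = 0.0341.
z = (0.4463 − 0.5126)/0.0341 = -0.0663/0.0341 = -1.94.

z = -1.94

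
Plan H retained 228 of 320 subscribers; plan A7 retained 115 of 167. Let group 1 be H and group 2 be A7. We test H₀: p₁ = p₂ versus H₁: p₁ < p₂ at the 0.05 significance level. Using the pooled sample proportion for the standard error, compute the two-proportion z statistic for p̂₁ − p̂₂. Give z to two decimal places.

p̂₁ = 228/320 = 0.7125, p̂₂ = 115/167 = 0.6886.
Pooled p̂ = (228+115)/(320+167) = 343/487 = 0.7043.
SE = √(p̂(1−p̂)(1/n₁+1/n₂)) = √(0.7043·0.2957·0.00911302) = √(0.00189785) = 0.0436.
z = (0.7125 − 0.6886)/0.0436 = 0.0239/0.0436 = 0.55.
p-value = P(Z < 0.548) ≈ 0.7082. With α = 0.05, fail to reject H₀.

z = 0.55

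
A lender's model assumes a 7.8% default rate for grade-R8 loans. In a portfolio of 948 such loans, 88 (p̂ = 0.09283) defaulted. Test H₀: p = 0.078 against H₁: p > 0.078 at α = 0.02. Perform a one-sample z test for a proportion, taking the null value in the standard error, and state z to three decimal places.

z = 1.702

p̂ = 88/948 ≈ 0.092827.
Standard error under H₀: √(0.078×0.922/948) = 0.008710.
z = (0.092827 − 0.078)/0.008710 = 0.014827/0.008710 = 1.702.
p-value = P(Z > 1.702) ≈ 0.0443, so at α = 0.02 we fail to reject H₀.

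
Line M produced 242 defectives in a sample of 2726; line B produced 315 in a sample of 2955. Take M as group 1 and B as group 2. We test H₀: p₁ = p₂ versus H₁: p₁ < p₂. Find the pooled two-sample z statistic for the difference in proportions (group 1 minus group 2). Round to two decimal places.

z = -2.26

p̂₁ = 242/2726 ≈ 0.08877, p̂₂ = 315/2955 ≈ 0.10660.
Pooled p̂ = (242+315)/(2726+2955) = 557/5681 = 0.09805.
SE = √(0.0884331 × 0.000705247) = 0.00790.
z = (0.08877 − 0.10660)/0.00790 = -0.01783/0.00790 = -2.26.
p-value = P(Z < -2.257) ≈ 0.0120.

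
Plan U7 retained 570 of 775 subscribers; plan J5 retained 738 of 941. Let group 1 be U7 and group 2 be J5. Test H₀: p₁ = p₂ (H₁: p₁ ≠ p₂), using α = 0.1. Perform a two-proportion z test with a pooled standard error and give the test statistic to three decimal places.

p̂₁ = 570/775 ≈ 0.73548, p̂₂ = 738/941 ≈ 0.78427.
Pooled p̂ = (570+738)/(775+941) = 1308/1716 = 0.76224.
SE = √(p̂(1−p̂)(1/n₁+1/n₂)) = √(0.76224·0.23776·0.00235302) = √(0.000426441) = 0.02065.
z = (0.73548 − 0.78427)/0.02065 = -0.04879/0.02065 = -2.363.
Two-sided p-value ≈ 2·Φ(−2.363) = 0.0181; since p < α = 0.1, reject H₀.

z = -2.363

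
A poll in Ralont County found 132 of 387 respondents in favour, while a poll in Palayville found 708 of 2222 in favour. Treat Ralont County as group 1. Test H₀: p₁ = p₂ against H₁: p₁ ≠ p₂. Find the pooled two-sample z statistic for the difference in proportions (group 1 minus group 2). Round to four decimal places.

z = 0.8725

p̂₁ = 132/387 = 0.3410853, p̂₂ = 708/2222 = 0.3186319.
Pooled p̂ = (132+708)/(387+2222) = 840/2609 = 0.3219624.
SE = √(p̂(1−p̂)(1/n₁+1/n₂)) = √(0.3219624·0.6780376·0.00303402) = √(0.000662335) = 0.0257359.
z = (0.3410853 − 0.3186319)/0.0257359 = 0.0224534/0.0257359 = 0.8725.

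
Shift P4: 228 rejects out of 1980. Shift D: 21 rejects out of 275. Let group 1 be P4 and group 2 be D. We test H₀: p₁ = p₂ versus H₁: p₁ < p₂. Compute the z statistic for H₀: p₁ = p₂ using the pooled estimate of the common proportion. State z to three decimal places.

z = 1.923

p̂₁ = 228/1980 = 0.11515, p̂₂ = 21/275 = 0.07636.
Pooled p̂ = (228+21)/(1980+275) = 249/2255 = 0.11042.
SE = √(p̂(1−p̂)(1/n₁+1/n₂)) = √(0.11042·0.88958·0.00414141) = √(0.000406805) = 0.02017.
z = (0.11515 − 0.07636)/0.02017 = 0.03879/0.02017 = 1.923.
p-value = P(Z < 1.923) ≈ 0.9728.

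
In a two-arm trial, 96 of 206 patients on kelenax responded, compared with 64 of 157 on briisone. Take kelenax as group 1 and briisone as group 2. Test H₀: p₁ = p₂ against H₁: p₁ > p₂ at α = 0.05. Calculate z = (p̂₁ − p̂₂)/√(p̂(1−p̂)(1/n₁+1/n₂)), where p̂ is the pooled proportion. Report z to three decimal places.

z = 1.110

p̂₁ = 96/206 ≈ 0.46602, p̂₂ = 64/157 ≈ 0.40764.
Pooled p̂ = (96+64)/(206+157) = 160/363 = 0.44077.
SE = √(p̂(1−p̂)(1/n₁+1/n₂)) = √(0.44077·0.55923·0.0112238) = √(0.00276658) = 0.05260.
z = (0.46602 − 0.40764)/0.05260 = 0.05838/0.05260 = 1.110.
p-value = P(Z > 1.110) ≈ 0.1335, so at α = 0.05 we fail to reject H₀.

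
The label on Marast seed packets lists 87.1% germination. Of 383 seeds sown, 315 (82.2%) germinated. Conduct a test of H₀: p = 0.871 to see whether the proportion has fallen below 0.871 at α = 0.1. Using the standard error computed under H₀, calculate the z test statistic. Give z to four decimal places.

z = -2.8343

p̂ = 315/383 = 0.822454.
Under H₀, SE = √(0.871·0.129/383) = √(0.000293366) = 0.017128.
z = (0.822454 − 0.871)/0.017128 = -0.048546/0.017128 = -2.8343.
p-value = P(Z < -2.834) ≈ 0.0023, so at α = 0.1 we reject H₀.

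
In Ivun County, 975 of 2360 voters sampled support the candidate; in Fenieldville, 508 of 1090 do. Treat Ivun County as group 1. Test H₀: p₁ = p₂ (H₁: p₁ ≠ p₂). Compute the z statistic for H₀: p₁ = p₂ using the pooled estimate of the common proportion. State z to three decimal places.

z = -2.919

p̂₁ = 975/2360 = 0.41314, p̂₂ = 508/1090 = 0.46606.
Pooled p̂ = (975+508)/(2360+1090) = 1483/3450 = 0.42986.
SE = √(0.24508 × 0.00134116) = 0.01813.
z = (0.41314 − 0.46606)/0.01813 = -0.05292/0.01813 = -2.919.
p-value = 2·P(Z > 2.919) ≈ 0.0035.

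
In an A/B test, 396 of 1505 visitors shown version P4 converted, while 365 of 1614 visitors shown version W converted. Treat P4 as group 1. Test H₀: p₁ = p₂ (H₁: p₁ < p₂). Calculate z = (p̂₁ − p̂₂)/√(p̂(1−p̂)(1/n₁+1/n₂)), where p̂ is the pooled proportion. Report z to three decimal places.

z = 2.403

p̂₁ = 396/1505 ≈ 0.263123, p̂₂ = 365/1614 ≈ 0.226146.
Pooled p̂ = (396+365)/(1505+1614) = 761/3119 = 0.243988.
SE = √(p̂(1−p̂)(1/n₁+1/n₂)) = √(0.243988·0.756012·0.00128403) = √(0.00023685) = 0.015390.
z = (0.263123 − 0.226146)/0.015390 = 0.036977/0.015390 = 2.403.
p-value = P(Z < 2.403) ≈ 0.9919.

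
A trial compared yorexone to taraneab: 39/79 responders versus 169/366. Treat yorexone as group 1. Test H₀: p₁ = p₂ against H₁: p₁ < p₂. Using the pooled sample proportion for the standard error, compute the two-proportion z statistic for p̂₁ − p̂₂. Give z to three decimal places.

p̂₁ = 39/79 ≈ 0.49367, p̂₂ = 169/366 ≈ 0.46175.
Pooled p̂ = (39+169)/(79+366) = 208/445 = 0.46742.
SE = √(0.248938 × 0.0153905) = 0.06190.
z = (0.49367 − 0.46175)/0.06190 = 0.03192/0.06190 = 0.516.
p-value = P(Z < 0.516) ≈ 0.6970.

z = 0.516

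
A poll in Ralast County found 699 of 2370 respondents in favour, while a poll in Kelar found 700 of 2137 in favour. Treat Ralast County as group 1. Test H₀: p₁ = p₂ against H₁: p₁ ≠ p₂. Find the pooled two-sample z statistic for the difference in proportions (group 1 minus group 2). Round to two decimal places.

p̂₁ = 699/2370 = 0.29494, p̂₂ = 700/2137 = 0.32756.
Pooled p̂ = (699+700)/(2370+2137) = 1399/4507 = 0.31041.
SE = √(p̂(1−p̂)(1/n₁+1/n₂)) = √(0.31041·0.68959·0.000889887) = √(0.000190484) = 0.01380.
z = (0.29494 − 0.32756)/0.01380 = -0.03262/0.01380 = -2.36.

z = -2.36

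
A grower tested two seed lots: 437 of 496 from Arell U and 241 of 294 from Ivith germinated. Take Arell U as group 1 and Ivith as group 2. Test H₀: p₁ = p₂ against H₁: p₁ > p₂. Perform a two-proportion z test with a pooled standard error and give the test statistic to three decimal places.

z = 2.388

p̂₁ = 437/496 = 0.881048, p̂₂ = 241/294 = 0.819728.
Pooled p̂ = (437+241)/(496+294) = 678/790 = 0.858228.
SE = √(0.121673 × 0.00541749) = 0.025674.
z = (0.881048 − 0.819728)/0.025674 = 0.061320/0.025674 = 2.388.
p-value = P(Z > 2.388) ≈ 0.0085.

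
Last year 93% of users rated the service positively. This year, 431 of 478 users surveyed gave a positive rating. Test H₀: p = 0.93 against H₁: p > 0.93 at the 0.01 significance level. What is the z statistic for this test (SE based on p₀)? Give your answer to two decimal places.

z = -2.43

p̂ = 431/478 = 0.90167.
Under H₀, SE = √(0.93·0.07/478) = √(0.000136192) = 0.01167.
z = (0.90167 − 0.93)/0.01167 = -0.02833/0.01167 = -2.43.
p-value = P(Z > -2.427) ≈ 0.9924. With α = 0.01, fail to reject H₀.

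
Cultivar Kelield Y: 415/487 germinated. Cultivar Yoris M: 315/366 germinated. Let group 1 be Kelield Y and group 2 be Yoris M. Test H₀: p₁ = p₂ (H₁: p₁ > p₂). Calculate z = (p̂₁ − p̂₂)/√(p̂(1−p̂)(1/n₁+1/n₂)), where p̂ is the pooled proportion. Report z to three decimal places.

z = -0.350

p̂₁ = 415/487 = 0.85216, p̂₂ = 315/366 = 0.86066.
Pooled p̂ = (415+315)/(487+366) = 730/853 = 0.85580.
SE = √(0.123404 × 0.00478563) = 0.02430.
z = (0.85216 − 0.86066)/0.02430 = -0.00850/0.02430 = -0.350.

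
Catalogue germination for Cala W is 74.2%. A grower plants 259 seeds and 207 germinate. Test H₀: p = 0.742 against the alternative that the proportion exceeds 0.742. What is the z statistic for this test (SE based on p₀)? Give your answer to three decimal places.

p̂ = 207/259 ≈ 0.79923.
SE = √(p₀(1−p₀)/n) = √(0.19144/259) = 0.02719.
z = (0.79923 − 0.742)/0.02719 = 0.05723/0.02719 = 2.105.

z = 2.105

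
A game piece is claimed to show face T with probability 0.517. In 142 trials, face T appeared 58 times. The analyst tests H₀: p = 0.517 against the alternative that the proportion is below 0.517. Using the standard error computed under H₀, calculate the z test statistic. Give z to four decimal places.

p̂ = 58/142 ≈ 0.408451.
Standard error under H₀: √(0.517×0.483/142) = 0.041935.
z = (0.408451 − 0.517)/0.041935 = -0.108549/0.041935 = -2.5885.
p-value = P(Z < -2.589) ≈ 0.0048.

z = -2.5885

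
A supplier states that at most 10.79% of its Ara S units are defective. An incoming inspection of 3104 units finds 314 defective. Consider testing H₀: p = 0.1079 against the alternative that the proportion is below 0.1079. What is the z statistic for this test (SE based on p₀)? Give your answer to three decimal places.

p̂ = 314/3104 = 0.10116.
Under H₀, SE = √(0.1079·0.8921/3104) = √(3.10108e-05) = 0.00557.
z = (0.10116 − 0.1079)/0.00557 = -0.00674/0.00557 = -1.210.

z = -1.210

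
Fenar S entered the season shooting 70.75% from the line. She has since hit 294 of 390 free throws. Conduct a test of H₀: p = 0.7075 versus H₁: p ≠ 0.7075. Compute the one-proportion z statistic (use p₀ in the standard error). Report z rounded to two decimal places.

p̂ = 294/390 ≈ 0.7538.
Standard error under H₀: √(0.7075×0.2925/390) = 0.0230.
z = (0.7538 − 0.7075)/0.0230 = 0.0463/0.0230 = 2.01.

z = 2.01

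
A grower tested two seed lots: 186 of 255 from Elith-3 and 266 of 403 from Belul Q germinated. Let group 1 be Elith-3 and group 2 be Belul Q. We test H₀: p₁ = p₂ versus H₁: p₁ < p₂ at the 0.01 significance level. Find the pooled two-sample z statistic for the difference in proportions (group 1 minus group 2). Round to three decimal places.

z = 1.869

p̂₁ = 186/255 = 0.72941, p̂₂ = 266/403 = 0.66005.
Pooled p̂ = (186+266)/(255+403) = 452/658 = 0.68693.
SE = √(p̂(1−p̂)(1/n₁+1/n₂)) = √(0.68693·0.31307·0.00640296) = √(0.001377) = 0.03711.
z = (0.72941 − 0.66005)/0.03711 = 0.06936/0.03711 = 1.869.
p-value = P(Z < 1.869) ≈ 0.9692; since p > α = 0.01, fail to reject H₀.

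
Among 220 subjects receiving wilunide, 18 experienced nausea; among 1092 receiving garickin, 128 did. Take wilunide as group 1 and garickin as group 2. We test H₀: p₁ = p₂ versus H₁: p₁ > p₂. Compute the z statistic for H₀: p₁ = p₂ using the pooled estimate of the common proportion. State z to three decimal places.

p̂₁ = 18/220 = 0.08182, p̂₂ = 128/1092 = 0.11722.
Pooled p̂ = (18+128)/(220+1092) = 146/1312 = 0.11128.
SE = √(0.0988971 × 0.00546121) = 0.02324.
z = (0.08182 − 0.11722)/0.02324 = -0.03540/0.02324 = -1.523.
p-value = P(Z > -1.523) ≈ 0.9361.

z = -1.523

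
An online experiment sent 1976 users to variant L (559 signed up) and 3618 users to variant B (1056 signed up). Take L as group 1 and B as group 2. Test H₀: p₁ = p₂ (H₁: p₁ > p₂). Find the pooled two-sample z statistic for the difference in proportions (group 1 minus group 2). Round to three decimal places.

z = -0.708

p̂₁ = 559/1976 ≈ 0.28289, p̂₂ = 1056/3618 ≈ 0.29187.
Pooled p̂ = (559+1056)/(1976+3618) = 1615/5594 = 0.28870.
SE = √(0.205353 × 0.000782469) = 0.01268.
z = (0.28289 − 0.29187)/0.01268 = -0.00898/0.01268 = -0.708.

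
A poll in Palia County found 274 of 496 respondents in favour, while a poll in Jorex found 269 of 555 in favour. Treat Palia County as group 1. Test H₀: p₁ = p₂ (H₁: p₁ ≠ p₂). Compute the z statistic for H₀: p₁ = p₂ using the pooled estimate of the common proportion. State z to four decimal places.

p̂₁ = 274/496 ≈ 0.5524194, p̂₂ = 269/555 ≈ 0.4846847.
Pooled p̂ = (274+269)/(496+555) = 543/1051 = 0.5166508.
SE = √(p̂(1−p̂)(1/n₁+1/n₂)) = √(0.5166508·0.4833492·0.00381793) = √(0.000953424) = 0.0308776.
z = (0.5524194 − 0.4846847)/0.0308776 = 0.0677347/0.0308776 = 2.1937.

z = 2.1937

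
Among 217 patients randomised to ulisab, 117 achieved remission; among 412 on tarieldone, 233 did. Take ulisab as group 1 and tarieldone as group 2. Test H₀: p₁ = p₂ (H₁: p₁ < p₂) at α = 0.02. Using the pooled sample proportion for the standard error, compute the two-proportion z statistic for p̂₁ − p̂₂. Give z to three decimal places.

z = -0.633

p̂₁ = 117/217 ≈ 0.53917, p̂₂ = 233/412 ≈ 0.56553.
Pooled p̂ = (117+233)/(217+412) = 350/629 = 0.55644.
SE = √(p̂(1−p̂)(1/n₁+1/n₂)) = √(0.55644·0.44356·0.00703548) = √(0.00173646) = 0.04167.
z = (0.53917 − 0.56553)/0.04167 = -0.02636/0.04167 = -0.633.
p-value = P(Z < -0.633) ≈ 0.2635, so at α = 0.02 we fail to reject H₀.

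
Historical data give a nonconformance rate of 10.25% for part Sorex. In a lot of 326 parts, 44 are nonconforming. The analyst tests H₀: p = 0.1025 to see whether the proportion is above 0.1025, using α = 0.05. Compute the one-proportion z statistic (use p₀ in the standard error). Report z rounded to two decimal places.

z = 1.93

p̂ = 44/326 ≈ 0.1350.
SE = √(p₀(1−p₀)/n) = √(0.091994/326) = 0.0168.
z = (0.1350 − 0.1025)/0.0168 = 0.0325/0.0168 = 1.93.
p-value = P(Z > 1.933) ≈ 0.0266; since p < α = 0.05, reject H₀.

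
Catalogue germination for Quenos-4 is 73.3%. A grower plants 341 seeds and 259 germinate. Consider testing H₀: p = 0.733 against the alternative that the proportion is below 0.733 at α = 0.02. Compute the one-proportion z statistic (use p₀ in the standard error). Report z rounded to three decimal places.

z = 1.107

p̂ = 259/341 = 0.75953.
Standard error under H₀: √(0.733×0.267/341) = 0.02396.
z = (0.75953 − 0.733)/0.02396 = 0.02653/0.02396 = 1.107.
p-value = P(Z < 1.107) ≈ 0.8659, so at α = 0.02 we fail to reject H₀.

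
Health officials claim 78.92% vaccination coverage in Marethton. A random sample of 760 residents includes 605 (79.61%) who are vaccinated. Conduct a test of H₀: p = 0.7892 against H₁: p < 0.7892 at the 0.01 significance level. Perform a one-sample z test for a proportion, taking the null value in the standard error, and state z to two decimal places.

p̂ = 605/760 ≈ 0.79605.
Standard error under H₀: √(0.7892×0.2108/760) = 0.01480.
z = (0.79605 − 0.7892)/0.01480 = 0.00685/0.01480 = 0.46.
p-value = P(Z < 0.463) ≈ 0.6784, so at α = 0.01 we fail to reject H₀.

z = 0.46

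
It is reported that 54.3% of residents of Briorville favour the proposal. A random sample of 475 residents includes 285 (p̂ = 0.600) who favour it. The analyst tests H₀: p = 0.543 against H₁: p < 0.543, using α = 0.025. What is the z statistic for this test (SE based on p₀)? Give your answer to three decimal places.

p̂ = 285/475 ≈ 0.600000.
SE = √(p₀(1−p₀)/n) = √(0.24815/475) = 0.022857.
z = (0.600000 − 0.543)/0.022857 = 0.057000/0.022857 = 2.494.
p-value = P(Z < 2.494) ≈ 0.9937. With α = 0.025, fail to reject H₀.

z = 2.494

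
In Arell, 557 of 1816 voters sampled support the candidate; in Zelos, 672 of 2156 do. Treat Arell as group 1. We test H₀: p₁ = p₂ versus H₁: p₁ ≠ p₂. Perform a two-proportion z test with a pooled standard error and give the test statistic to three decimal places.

z = -0.338

p̂₁ = 557/1816 ≈ 0.30672, p̂₂ = 672/2156 ≈ 0.31169.
Pooled p̂ = (557+672)/(1816+2156) = 1229/3972 = 0.30942.
SE = √(0.213678 × 0.00101448) = 0.01472.
z = (0.30672 − 0.31169)/0.01472 = -0.00497/0.01472 = -0.338.
Two-sided p-value ≈ 2·Φ(−0.338) = 0.7357.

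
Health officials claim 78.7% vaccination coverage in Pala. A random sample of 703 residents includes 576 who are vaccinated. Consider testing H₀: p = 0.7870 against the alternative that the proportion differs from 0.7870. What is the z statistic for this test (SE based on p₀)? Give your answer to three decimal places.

p̂ = 576/703 = 0.81935.
Standard error under H₀: √(0.787×0.213/703) = 0.01544.
z = (0.81935 − 0.787)/0.01544 = 0.03235/0.01544 = 2.095.

z = 2.095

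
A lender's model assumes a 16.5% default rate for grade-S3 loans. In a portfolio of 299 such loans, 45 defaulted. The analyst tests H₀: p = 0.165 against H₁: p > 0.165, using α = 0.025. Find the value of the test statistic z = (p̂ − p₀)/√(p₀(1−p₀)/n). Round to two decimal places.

p̂ = 45/299 ≈ 0.15050.
Standard error under H₀: √(0.165×0.835/299) = 0.02147.
z = (0.15050 − 0.165)/0.02147 = -0.01450/0.02147 = -0.68.
p-value = P(Z > -0.675) ≈ 0.7503, so at α = 0.025 we fail to reject H₀.

z = -0.68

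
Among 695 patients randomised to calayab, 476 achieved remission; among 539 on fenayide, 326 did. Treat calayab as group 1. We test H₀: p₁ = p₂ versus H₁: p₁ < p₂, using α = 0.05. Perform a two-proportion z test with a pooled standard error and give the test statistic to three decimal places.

z = 2.925

p̂₁ = 476/695 ≈ 0.684892, p̂₂ = 326/539 ≈ 0.604824.
Pooled p̂ = (476+326)/(695+539) = 802/1234 = 0.649919.
SE = √(0.227524 × 0.00329414) = 0.027377.
z = (0.684892 − 0.604824)/0.027377 = 0.080068/0.027377 = 2.925.
p-value = P(Z < 2.925) ≈ 0.9983; since p > α = 0.05, fail to reject H₀.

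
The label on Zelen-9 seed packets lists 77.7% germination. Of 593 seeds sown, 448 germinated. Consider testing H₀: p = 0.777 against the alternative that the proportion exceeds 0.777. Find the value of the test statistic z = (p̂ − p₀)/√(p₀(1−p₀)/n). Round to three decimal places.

z = -1.259

p̂ = 448/593 = 0.75548.
Under H₀, SE = √(0.777·0.223/593) = √(0.000292194) = 0.01709.
z = (0.75548 − 0.777)/0.01709 = -0.02152/0.01709 = -1.259.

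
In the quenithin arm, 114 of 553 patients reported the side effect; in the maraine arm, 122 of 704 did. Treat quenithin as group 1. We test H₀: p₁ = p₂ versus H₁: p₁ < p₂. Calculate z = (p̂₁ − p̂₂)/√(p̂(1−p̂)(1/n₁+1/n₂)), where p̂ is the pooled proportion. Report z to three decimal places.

p̂₁ = 114/553 = 0.206148, p̂₂ = 122/704 = 0.173295.
Pooled p̂ = (114+122)/(553+704) = 236/1257 = 0.187749.
SE = √(0.152499 × 0.00322877) = 0.022190.
z = (0.206148 − 0.173295)/0.022190 = 0.032853/0.022190 = 1.481.
p-value = P(Z < 1.481) ≈ 0.9306.

z = 1.481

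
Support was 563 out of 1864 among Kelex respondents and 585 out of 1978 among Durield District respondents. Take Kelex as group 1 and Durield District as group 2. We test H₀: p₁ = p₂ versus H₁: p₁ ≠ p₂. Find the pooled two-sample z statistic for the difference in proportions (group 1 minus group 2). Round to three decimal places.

p̂₁ = 563/1864 ≈ 0.302039, p̂₂ = 585/1978 ≈ 0.295753.
Pooled p̂ = (563+585)/(1864+1978) = 1148/3842 = 0.298803.
SE = √(0.20952 × 0.00104204) = 0.014776.
z = (0.302039 − 0.295753)/0.014776 = 0.006286/0.014776 = 0.425.

z = 0.425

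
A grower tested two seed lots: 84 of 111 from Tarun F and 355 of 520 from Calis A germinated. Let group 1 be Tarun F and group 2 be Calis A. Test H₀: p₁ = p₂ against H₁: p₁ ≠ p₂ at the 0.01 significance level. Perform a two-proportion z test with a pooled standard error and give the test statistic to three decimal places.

z = 1.540

p̂₁ = 84/111 ≈ 0.75676, p̂₂ = 355/520 ≈ 0.68269.
Pooled p̂ = (84+355)/(111+520) = 439/631 = 0.69572.
SE = √(0.211693 × 0.0109321) = 0.04811.
z = (0.75676 − 0.68269)/0.04811 = 0.07407/0.04811 = 1.540.
p-value = 2·P(Z > 1.540) ≈ 0.1237. With α = 0.01, fail to reject H₀.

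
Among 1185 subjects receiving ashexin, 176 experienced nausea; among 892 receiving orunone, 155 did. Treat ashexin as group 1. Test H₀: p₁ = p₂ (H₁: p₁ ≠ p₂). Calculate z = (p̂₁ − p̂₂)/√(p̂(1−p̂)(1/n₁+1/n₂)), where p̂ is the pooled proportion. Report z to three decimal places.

p̂₁ = 176/1185 = 0.148523, p̂₂ = 155/892 = 0.173767.
Pooled p̂ = (176+155)/(1185+892) = 331/2077 = 0.159364.
SE = √(p̂(1−p̂)(1/n₁+1/n₂)) = √(0.159364·0.840636·0.00196496) = √(0.00026324) = 0.016225.
z = (0.148523 − 0.173767)/0.016225 = -0.025244/0.016225 = -1.556.
Two-sided p-value ≈ 2·Φ(−1.556) = 0.1197.

z = -1.556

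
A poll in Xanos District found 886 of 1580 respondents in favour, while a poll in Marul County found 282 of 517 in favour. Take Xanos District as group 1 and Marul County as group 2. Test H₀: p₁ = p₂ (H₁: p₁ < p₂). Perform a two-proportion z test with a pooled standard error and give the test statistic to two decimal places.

z = 0.61

p̂₁ = 886/1580 = 0.5608, p̂₂ = 282/517 = 0.5455.
Pooled p̂ = (886+282)/(1580+517) = 1168/2097 = 0.5570.
SE = √(p̂(1−p̂)(1/n₁+1/n₂)) = √(0.5570·0.4430·0.00256715) = √(0.00063345) = 0.0252.
z = (0.5608 − 0.5455)/0.0252 = 0.0153/0.0252 = 0.61.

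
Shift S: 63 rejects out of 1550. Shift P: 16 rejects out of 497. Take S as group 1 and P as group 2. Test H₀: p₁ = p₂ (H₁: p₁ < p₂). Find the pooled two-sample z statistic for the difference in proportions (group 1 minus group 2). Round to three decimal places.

z = 0.851

p̂₁ = 63/1550 ≈ 0.040645, p̂₂ = 16/497 ≈ 0.032193.
Pooled p̂ = (63+16)/(1550+497) = 79/2047 = 0.038593.
SE = √(0.0371036 × 0.00265723) = 0.009929.
z = (0.040645 − 0.032193)/0.009929 = 0.008452/0.009929 = 0.851.
p-value = P(Z < 0.851) ≈ 0.8027.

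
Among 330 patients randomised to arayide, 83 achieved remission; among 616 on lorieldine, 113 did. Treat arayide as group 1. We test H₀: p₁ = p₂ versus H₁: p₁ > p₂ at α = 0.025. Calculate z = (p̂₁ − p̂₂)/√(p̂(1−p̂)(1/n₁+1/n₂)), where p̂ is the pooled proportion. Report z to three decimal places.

z = 2.462

p̂₁ = 83/330 = 0.25152, p̂₂ = 113/616 = 0.18344.
Pooled p̂ = (83+113)/(330+616) = 196/946 = 0.20719.
SE = √(p̂(1−p̂)(1/n₁+1/n₂)) = √(0.20719·0.79281·0.00465368) = √(0.000764419) = 0.02765.
z = (0.25152 − 0.18344)/0.02765 = 0.06808/0.02765 = 2.462.
p-value = P(Z > 2.462) ≈ 0.0069; since p < α = 0.025, reject H₀.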